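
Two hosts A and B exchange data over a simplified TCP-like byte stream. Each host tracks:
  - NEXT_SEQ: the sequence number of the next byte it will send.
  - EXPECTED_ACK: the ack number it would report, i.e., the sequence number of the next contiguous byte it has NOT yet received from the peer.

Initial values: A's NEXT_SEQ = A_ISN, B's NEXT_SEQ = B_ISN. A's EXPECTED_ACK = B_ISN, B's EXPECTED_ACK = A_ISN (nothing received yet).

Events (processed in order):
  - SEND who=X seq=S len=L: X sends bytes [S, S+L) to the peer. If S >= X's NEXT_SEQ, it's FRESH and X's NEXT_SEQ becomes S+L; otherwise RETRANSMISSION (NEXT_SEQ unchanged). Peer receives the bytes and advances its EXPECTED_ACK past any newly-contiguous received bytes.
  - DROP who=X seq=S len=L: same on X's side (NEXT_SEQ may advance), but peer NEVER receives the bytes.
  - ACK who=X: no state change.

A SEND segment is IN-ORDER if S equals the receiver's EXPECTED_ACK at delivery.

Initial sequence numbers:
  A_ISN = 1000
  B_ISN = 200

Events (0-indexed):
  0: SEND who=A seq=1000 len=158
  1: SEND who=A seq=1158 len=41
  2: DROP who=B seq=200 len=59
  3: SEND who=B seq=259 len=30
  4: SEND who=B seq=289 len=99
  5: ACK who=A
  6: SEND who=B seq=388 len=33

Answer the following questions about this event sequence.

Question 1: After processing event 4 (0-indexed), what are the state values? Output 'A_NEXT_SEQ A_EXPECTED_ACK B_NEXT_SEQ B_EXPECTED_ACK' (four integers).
After event 0: A_seq=1158 A_ack=200 B_seq=200 B_ack=1158
After event 1: A_seq=1199 A_ack=200 B_seq=200 B_ack=1199
After event 2: A_seq=1199 A_ack=200 B_seq=259 B_ack=1199
After event 3: A_seq=1199 A_ack=200 B_seq=289 B_ack=1199
After event 4: A_seq=1199 A_ack=200 B_seq=388 B_ack=1199

1199 200 388 1199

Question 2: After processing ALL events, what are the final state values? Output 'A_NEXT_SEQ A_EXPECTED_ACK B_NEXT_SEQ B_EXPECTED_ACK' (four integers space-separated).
Answer: 1199 200 421 1199

Derivation:
After event 0: A_seq=1158 A_ack=200 B_seq=200 B_ack=1158
After event 1: A_seq=1199 A_ack=200 B_seq=200 B_ack=1199
After event 2: A_seq=1199 A_ack=200 B_seq=259 B_ack=1199
After event 3: A_seq=1199 A_ack=200 B_seq=289 B_ack=1199
After event 4: A_seq=1199 A_ack=200 B_seq=388 B_ack=1199
After event 5: A_seq=1199 A_ack=200 B_seq=388 B_ack=1199
After event 6: A_seq=1199 A_ack=200 B_seq=421 B_ack=1199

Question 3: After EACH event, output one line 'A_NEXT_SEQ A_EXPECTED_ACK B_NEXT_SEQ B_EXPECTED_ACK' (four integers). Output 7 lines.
1158 200 200 1158
1199 200 200 1199
1199 200 259 1199
1199 200 289 1199
1199 200 388 1199
1199 200 388 1199
1199 200 421 1199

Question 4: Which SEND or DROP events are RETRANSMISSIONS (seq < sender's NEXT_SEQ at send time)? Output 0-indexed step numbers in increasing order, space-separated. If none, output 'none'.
Step 0: SEND seq=1000 -> fresh
Step 1: SEND seq=1158 -> fresh
Step 2: DROP seq=200 -> fresh
Step 3: SEND seq=259 -> fresh
Step 4: SEND seq=289 -> fresh
Step 6: SEND seq=388 -> fresh

Answer: none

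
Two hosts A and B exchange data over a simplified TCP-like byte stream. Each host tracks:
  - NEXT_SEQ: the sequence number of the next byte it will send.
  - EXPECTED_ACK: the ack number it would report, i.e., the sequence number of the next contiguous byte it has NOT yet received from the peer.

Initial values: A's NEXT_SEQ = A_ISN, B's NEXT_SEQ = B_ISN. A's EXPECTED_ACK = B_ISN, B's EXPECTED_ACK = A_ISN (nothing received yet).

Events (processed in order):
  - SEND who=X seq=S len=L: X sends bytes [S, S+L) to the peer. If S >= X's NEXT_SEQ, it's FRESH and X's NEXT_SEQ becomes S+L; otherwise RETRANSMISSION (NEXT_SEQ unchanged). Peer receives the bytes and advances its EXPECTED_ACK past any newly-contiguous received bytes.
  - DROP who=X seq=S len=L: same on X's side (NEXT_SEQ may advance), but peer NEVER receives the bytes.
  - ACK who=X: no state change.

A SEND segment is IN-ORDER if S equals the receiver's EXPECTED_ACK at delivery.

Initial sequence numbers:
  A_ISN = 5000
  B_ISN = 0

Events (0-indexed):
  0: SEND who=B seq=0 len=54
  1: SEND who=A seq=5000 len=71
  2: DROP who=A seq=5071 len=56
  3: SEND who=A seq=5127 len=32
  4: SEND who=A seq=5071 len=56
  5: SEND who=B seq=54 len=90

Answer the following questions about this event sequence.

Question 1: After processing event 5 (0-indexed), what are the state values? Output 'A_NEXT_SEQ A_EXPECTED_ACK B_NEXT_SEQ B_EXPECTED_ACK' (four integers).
After event 0: A_seq=5000 A_ack=54 B_seq=54 B_ack=5000
After event 1: A_seq=5071 A_ack=54 B_seq=54 B_ack=5071
After event 2: A_seq=5127 A_ack=54 B_seq=54 B_ack=5071
After event 3: A_seq=5159 A_ack=54 B_seq=54 B_ack=5071
After event 4: A_seq=5159 A_ack=54 B_seq=54 B_ack=5159
After event 5: A_seq=5159 A_ack=144 B_seq=144 B_ack=5159

5159 144 144 5159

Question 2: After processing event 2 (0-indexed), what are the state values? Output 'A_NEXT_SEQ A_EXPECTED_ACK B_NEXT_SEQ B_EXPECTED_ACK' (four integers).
After event 0: A_seq=5000 A_ack=54 B_seq=54 B_ack=5000
After event 1: A_seq=5071 A_ack=54 B_seq=54 B_ack=5071
After event 2: A_seq=5127 A_ack=54 B_seq=54 B_ack=5071

5127 54 54 5071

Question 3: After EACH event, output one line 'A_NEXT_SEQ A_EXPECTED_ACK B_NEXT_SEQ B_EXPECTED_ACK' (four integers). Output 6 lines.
5000 54 54 5000
5071 54 54 5071
5127 54 54 5071
5159 54 54 5071
5159 54 54 5159
5159 144 144 5159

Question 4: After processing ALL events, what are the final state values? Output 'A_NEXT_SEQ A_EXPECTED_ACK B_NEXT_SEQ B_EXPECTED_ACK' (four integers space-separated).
After event 0: A_seq=5000 A_ack=54 B_seq=54 B_ack=5000
After event 1: A_seq=5071 A_ack=54 B_seq=54 B_ack=5071
After event 2: A_seq=5127 A_ack=54 B_seq=54 B_ack=5071
After event 3: A_seq=5159 A_ack=54 B_seq=54 B_ack=5071
After event 4: A_seq=5159 A_ack=54 B_seq=54 B_ack=5159
After event 5: A_seq=5159 A_ack=144 B_seq=144 B_ack=5159

Answer: 5159 144 144 5159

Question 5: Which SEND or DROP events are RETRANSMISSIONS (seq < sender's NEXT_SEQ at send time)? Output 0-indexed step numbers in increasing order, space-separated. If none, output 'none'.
Step 0: SEND seq=0 -> fresh
Step 1: SEND seq=5000 -> fresh
Step 2: DROP seq=5071 -> fresh
Step 3: SEND seq=5127 -> fresh
Step 4: SEND seq=5071 -> retransmit
Step 5: SEND seq=54 -> fresh

Answer: 4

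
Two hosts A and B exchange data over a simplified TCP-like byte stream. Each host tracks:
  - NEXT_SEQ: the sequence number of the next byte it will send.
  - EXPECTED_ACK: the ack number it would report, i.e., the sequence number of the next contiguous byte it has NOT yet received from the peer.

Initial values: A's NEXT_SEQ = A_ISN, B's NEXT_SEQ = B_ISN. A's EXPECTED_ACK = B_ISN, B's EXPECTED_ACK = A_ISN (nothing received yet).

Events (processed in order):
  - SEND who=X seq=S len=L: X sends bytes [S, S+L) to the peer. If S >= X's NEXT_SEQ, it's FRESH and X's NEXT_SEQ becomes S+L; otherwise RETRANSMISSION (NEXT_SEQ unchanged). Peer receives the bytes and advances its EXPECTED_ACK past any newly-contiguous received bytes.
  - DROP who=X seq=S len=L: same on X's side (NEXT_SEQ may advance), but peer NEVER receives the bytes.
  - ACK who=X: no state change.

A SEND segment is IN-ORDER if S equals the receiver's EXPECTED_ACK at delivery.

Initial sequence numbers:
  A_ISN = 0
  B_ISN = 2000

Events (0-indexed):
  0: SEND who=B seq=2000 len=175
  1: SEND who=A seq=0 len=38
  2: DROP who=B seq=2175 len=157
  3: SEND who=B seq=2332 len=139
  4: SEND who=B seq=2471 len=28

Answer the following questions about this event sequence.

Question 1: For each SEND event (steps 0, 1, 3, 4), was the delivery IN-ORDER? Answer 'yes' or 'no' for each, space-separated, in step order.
Answer: yes yes no no

Derivation:
Step 0: SEND seq=2000 -> in-order
Step 1: SEND seq=0 -> in-order
Step 3: SEND seq=2332 -> out-of-order
Step 4: SEND seq=2471 -> out-of-order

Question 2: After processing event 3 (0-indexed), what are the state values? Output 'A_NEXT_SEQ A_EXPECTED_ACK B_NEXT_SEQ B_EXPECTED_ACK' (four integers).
After event 0: A_seq=0 A_ack=2175 B_seq=2175 B_ack=0
After event 1: A_seq=38 A_ack=2175 B_seq=2175 B_ack=38
After event 2: A_seq=38 A_ack=2175 B_seq=2332 B_ack=38
After event 3: A_seq=38 A_ack=2175 B_seq=2471 B_ack=38

38 2175 2471 38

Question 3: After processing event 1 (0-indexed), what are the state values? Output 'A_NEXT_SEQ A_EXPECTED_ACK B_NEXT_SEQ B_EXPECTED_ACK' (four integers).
After event 0: A_seq=0 A_ack=2175 B_seq=2175 B_ack=0
After event 1: A_seq=38 A_ack=2175 B_seq=2175 B_ack=38

38 2175 2175 38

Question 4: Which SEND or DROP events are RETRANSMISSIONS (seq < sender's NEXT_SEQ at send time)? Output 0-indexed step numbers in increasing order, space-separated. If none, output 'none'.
Answer: none

Derivation:
Step 0: SEND seq=2000 -> fresh
Step 1: SEND seq=0 -> fresh
Step 2: DROP seq=2175 -> fresh
Step 3: SEND seq=2332 -> fresh
Step 4: SEND seq=2471 -> fresh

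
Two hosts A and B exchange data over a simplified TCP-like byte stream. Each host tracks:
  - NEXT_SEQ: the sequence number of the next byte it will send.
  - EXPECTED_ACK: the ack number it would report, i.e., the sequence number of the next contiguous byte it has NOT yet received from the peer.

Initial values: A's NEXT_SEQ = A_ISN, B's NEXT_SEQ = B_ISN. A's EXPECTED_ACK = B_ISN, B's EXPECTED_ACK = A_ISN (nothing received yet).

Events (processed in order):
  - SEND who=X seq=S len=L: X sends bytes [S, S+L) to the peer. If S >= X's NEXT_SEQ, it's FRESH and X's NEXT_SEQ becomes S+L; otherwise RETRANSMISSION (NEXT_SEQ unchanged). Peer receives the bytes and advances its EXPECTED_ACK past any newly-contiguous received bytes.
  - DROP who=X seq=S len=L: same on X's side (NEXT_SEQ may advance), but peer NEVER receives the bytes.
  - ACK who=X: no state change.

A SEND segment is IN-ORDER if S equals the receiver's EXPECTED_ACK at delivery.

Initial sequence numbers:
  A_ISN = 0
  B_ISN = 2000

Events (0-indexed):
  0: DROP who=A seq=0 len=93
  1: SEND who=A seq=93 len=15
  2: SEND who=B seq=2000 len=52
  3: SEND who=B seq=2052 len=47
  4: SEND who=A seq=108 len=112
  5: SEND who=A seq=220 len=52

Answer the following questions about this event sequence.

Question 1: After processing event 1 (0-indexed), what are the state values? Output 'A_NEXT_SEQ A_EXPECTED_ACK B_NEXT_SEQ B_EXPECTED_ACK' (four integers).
After event 0: A_seq=93 A_ack=2000 B_seq=2000 B_ack=0
After event 1: A_seq=108 A_ack=2000 B_seq=2000 B_ack=0

108 2000 2000 0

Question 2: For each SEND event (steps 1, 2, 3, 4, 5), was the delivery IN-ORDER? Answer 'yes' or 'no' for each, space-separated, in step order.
Answer: no yes yes no no

Derivation:
Step 1: SEND seq=93 -> out-of-order
Step 2: SEND seq=2000 -> in-order
Step 3: SEND seq=2052 -> in-order
Step 4: SEND seq=108 -> out-of-order
Step 5: SEND seq=220 -> out-of-order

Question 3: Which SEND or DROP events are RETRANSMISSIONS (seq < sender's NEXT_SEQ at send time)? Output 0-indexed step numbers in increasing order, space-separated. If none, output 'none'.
Step 0: DROP seq=0 -> fresh
Step 1: SEND seq=93 -> fresh
Step 2: SEND seq=2000 -> fresh
Step 3: SEND seq=2052 -> fresh
Step 4: SEND seq=108 -> fresh
Step 5: SEND seq=220 -> fresh

Answer: none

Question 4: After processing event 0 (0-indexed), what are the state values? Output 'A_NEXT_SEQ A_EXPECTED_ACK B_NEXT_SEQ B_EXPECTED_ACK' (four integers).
After event 0: A_seq=93 A_ack=2000 B_seq=2000 B_ack=0

93 2000 2000 0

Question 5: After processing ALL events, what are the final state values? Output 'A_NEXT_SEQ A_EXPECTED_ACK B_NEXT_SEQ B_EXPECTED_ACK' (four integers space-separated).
Answer: 272 2099 2099 0

Derivation:
After event 0: A_seq=93 A_ack=2000 B_seq=2000 B_ack=0
After event 1: A_seq=108 A_ack=2000 B_seq=2000 B_ack=0
After event 2: A_seq=108 A_ack=2052 B_seq=2052 B_ack=0
After event 3: A_seq=108 A_ack=2099 B_seq=2099 B_ack=0
After event 4: A_seq=220 A_ack=2099 B_seq=2099 B_ack=0
After event 5: A_seq=272 A_ack=2099 B_seq=2099 B_ack=0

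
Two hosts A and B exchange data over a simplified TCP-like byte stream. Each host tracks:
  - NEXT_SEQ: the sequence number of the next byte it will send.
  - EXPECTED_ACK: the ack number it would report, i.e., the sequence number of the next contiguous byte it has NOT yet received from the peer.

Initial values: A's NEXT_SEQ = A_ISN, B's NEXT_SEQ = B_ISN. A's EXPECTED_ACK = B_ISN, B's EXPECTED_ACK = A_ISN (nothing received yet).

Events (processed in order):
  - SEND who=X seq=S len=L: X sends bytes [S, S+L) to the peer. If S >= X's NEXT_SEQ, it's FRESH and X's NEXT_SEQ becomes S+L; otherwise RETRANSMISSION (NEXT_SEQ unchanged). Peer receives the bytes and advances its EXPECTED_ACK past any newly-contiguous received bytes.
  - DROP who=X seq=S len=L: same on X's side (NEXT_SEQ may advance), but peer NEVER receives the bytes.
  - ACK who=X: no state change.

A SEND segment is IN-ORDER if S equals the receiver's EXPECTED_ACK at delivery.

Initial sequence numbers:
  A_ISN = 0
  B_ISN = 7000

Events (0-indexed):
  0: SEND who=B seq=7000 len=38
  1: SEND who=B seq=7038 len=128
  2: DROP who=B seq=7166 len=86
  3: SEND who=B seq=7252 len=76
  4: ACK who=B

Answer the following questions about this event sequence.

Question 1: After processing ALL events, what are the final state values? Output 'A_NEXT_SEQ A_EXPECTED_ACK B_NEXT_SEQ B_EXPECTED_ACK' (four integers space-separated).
Answer: 0 7166 7328 0

Derivation:
After event 0: A_seq=0 A_ack=7038 B_seq=7038 B_ack=0
After event 1: A_seq=0 A_ack=7166 B_seq=7166 B_ack=0
After event 2: A_seq=0 A_ack=7166 B_seq=7252 B_ack=0
After event 3: A_seq=0 A_ack=7166 B_seq=7328 B_ack=0
After event 4: A_seq=0 A_ack=7166 B_seq=7328 B_ack=0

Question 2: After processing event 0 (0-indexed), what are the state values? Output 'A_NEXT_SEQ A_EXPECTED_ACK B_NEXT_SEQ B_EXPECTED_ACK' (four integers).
After event 0: A_seq=0 A_ack=7038 B_seq=7038 B_ack=0

0 7038 7038 0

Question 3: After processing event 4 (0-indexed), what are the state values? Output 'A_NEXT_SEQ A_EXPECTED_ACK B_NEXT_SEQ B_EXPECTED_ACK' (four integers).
After event 0: A_seq=0 A_ack=7038 B_seq=7038 B_ack=0
After event 1: A_seq=0 A_ack=7166 B_seq=7166 B_ack=0
After event 2: A_seq=0 A_ack=7166 B_seq=7252 B_ack=0
After event 3: A_seq=0 A_ack=7166 B_seq=7328 B_ack=0
After event 4: A_seq=0 A_ack=7166 B_seq=7328 B_ack=0

0 7166 7328 0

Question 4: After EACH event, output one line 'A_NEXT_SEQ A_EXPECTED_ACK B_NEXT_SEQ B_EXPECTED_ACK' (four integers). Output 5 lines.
0 7038 7038 0
0 7166 7166 0
0 7166 7252 0
0 7166 7328 0
0 7166 7328 0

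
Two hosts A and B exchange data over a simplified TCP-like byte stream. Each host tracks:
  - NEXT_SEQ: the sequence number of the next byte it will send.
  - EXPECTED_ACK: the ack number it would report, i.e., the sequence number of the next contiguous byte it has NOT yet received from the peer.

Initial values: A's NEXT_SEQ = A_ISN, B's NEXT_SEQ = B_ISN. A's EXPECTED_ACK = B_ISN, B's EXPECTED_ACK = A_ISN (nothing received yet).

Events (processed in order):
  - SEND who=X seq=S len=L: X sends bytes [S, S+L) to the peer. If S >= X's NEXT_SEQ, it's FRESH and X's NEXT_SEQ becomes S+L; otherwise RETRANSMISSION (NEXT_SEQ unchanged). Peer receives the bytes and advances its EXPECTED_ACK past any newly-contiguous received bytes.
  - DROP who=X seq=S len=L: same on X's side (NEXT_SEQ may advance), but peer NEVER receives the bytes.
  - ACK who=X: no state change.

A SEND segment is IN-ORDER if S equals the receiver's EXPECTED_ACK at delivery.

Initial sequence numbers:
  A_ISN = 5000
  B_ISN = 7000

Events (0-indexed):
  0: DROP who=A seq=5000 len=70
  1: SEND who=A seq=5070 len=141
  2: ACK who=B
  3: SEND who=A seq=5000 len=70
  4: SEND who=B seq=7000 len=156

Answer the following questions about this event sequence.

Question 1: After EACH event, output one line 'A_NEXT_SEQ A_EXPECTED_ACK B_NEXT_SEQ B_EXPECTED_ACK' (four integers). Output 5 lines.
5070 7000 7000 5000
5211 7000 7000 5000
5211 7000 7000 5000
5211 7000 7000 5211
5211 7156 7156 5211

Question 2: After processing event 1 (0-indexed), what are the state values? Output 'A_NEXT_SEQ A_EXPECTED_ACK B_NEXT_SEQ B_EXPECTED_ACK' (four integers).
After event 0: A_seq=5070 A_ack=7000 B_seq=7000 B_ack=5000
After event 1: A_seq=5211 A_ack=7000 B_seq=7000 B_ack=5000

5211 7000 7000 5000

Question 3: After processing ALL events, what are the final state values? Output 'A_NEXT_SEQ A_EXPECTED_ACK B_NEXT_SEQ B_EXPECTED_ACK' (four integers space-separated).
Answer: 5211 7156 7156 5211

Derivation:
After event 0: A_seq=5070 A_ack=7000 B_seq=7000 B_ack=5000
After event 1: A_seq=5211 A_ack=7000 B_seq=7000 B_ack=5000
After event 2: A_seq=5211 A_ack=7000 B_seq=7000 B_ack=5000
After event 3: A_seq=5211 A_ack=7000 B_seq=7000 B_ack=5211
After event 4: A_seq=5211 A_ack=7156 B_seq=7156 B_ack=5211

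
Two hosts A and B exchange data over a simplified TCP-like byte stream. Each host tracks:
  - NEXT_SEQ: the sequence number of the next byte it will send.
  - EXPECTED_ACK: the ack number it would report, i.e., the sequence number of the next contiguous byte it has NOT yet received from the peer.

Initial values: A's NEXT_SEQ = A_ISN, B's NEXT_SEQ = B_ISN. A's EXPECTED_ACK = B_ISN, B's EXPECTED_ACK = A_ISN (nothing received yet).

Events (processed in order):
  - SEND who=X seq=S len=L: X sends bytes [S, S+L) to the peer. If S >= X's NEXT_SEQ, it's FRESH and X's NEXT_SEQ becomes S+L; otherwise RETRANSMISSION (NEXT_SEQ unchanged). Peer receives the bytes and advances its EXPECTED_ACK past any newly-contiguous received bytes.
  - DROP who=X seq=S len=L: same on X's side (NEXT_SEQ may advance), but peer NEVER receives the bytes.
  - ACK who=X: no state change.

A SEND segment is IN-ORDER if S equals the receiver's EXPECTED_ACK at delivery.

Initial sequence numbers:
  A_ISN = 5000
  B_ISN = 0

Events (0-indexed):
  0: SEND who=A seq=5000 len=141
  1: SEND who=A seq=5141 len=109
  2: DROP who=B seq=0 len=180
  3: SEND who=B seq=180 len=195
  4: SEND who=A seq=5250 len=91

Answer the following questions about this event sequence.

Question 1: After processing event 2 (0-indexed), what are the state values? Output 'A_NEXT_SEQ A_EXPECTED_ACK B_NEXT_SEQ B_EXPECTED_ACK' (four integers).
After event 0: A_seq=5141 A_ack=0 B_seq=0 B_ack=5141
After event 1: A_seq=5250 A_ack=0 B_seq=0 B_ack=5250
After event 2: A_seq=5250 A_ack=0 B_seq=180 B_ack=5250

5250 0 180 5250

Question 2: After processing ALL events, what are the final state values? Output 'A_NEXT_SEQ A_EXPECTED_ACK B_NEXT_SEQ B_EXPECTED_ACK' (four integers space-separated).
Answer: 5341 0 375 5341

Derivation:
After event 0: A_seq=5141 A_ack=0 B_seq=0 B_ack=5141
After event 1: A_seq=5250 A_ack=0 B_seq=0 B_ack=5250
After event 2: A_seq=5250 A_ack=0 B_seq=180 B_ack=5250
After event 3: A_seq=5250 A_ack=0 B_seq=375 B_ack=5250
After event 4: A_seq=5341 A_ack=0 B_seq=375 B_ack=5341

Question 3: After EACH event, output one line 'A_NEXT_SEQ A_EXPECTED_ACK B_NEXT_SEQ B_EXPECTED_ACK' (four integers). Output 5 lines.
5141 0 0 5141
5250 0 0 5250
5250 0 180 5250
5250 0 375 5250
5341 0 375 5341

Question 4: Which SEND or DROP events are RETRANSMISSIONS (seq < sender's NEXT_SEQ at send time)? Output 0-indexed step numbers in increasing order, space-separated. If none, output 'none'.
Answer: none

Derivation:
Step 0: SEND seq=5000 -> fresh
Step 1: SEND seq=5141 -> fresh
Step 2: DROP seq=0 -> fresh
Step 3: SEND seq=180 -> fresh
Step 4: SEND seq=5250 -> fresh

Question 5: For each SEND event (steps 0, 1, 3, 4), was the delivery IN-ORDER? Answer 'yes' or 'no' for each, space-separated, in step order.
Answer: yes yes no yes

Derivation:
Step 0: SEND seq=5000 -> in-order
Step 1: SEND seq=5141 -> in-order
Step 3: SEND seq=180 -> out-of-order
Step 4: SEND seq=5250 -> in-order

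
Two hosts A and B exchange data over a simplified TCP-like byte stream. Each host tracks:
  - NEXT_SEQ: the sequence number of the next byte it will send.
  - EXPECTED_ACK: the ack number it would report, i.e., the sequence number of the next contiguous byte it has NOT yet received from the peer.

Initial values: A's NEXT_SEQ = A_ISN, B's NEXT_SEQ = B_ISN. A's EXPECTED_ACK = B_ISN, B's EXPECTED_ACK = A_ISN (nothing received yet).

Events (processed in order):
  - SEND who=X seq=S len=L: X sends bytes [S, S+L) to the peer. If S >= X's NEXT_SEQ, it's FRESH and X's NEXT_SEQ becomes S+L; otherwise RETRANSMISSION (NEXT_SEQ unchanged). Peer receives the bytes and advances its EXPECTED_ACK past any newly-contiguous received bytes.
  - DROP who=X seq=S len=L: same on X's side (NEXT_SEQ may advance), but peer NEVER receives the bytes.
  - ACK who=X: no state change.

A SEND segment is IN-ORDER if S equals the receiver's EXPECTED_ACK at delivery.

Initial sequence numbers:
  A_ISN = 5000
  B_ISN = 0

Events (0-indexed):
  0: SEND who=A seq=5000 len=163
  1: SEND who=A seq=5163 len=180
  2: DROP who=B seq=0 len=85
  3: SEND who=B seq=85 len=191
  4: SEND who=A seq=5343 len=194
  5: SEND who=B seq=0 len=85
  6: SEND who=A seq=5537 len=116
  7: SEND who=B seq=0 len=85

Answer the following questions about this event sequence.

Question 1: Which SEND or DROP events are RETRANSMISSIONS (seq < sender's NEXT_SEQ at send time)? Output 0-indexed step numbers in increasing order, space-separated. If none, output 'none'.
Step 0: SEND seq=5000 -> fresh
Step 1: SEND seq=5163 -> fresh
Step 2: DROP seq=0 -> fresh
Step 3: SEND seq=85 -> fresh
Step 4: SEND seq=5343 -> fresh
Step 5: SEND seq=0 -> retransmit
Step 6: SEND seq=5537 -> fresh
Step 7: SEND seq=0 -> retransmit

Answer: 5 7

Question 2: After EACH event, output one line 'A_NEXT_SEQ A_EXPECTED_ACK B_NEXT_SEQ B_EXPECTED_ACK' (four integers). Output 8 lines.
5163 0 0 5163
5343 0 0 5343
5343 0 85 5343
5343 0 276 5343
5537 0 276 5537
5537 276 276 5537
5653 276 276 5653
5653 276 276 5653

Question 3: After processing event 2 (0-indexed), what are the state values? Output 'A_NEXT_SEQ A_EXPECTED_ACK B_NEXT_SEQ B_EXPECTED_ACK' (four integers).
After event 0: A_seq=5163 A_ack=0 B_seq=0 B_ack=5163
After event 1: A_seq=5343 A_ack=0 B_seq=0 B_ack=5343
After event 2: A_seq=5343 A_ack=0 B_seq=85 B_ack=5343

5343 0 85 5343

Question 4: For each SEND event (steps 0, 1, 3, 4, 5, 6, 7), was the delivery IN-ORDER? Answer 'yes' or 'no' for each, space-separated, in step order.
Answer: yes yes no yes yes yes no

Derivation:
Step 0: SEND seq=5000 -> in-order
Step 1: SEND seq=5163 -> in-order
Step 3: SEND seq=85 -> out-of-order
Step 4: SEND seq=5343 -> in-order
Step 5: SEND seq=0 -> in-order
Step 6: SEND seq=5537 -> in-order
Step 7: SEND seq=0 -> out-of-order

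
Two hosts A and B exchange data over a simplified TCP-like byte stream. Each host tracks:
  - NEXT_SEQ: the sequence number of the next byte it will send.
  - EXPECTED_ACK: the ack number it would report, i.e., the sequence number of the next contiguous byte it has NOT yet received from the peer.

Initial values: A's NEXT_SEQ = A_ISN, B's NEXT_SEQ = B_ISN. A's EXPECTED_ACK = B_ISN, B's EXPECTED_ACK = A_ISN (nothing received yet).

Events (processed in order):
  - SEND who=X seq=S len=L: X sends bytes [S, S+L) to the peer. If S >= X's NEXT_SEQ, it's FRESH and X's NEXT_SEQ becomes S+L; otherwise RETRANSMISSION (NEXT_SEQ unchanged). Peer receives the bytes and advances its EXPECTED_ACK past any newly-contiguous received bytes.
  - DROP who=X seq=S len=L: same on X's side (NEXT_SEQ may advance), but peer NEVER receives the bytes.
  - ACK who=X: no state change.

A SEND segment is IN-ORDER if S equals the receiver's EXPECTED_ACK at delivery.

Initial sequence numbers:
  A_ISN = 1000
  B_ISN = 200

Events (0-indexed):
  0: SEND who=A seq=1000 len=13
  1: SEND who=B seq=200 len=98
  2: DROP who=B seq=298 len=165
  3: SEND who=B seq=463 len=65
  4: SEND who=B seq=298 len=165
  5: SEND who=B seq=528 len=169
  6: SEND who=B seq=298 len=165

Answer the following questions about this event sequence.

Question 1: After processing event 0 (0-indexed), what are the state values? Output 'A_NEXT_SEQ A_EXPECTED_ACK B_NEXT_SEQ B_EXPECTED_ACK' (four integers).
After event 0: A_seq=1013 A_ack=200 B_seq=200 B_ack=1013

1013 200 200 1013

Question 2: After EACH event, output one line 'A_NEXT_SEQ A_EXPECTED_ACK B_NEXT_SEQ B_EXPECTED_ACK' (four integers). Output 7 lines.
1013 200 200 1013
1013 298 298 1013
1013 298 463 1013
1013 298 528 1013
1013 528 528 1013
1013 697 697 1013
1013 697 697 1013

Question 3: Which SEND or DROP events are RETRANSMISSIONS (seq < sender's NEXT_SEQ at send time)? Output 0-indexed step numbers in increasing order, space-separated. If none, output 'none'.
Step 0: SEND seq=1000 -> fresh
Step 1: SEND seq=200 -> fresh
Step 2: DROP seq=298 -> fresh
Step 3: SEND seq=463 -> fresh
Step 4: SEND seq=298 -> retransmit
Step 5: SEND seq=528 -> fresh
Step 6: SEND seq=298 -> retransmit

Answer: 4 6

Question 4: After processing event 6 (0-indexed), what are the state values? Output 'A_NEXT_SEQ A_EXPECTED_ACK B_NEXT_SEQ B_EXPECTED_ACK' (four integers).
After event 0: A_seq=1013 A_ack=200 B_seq=200 B_ack=1013
After event 1: A_seq=1013 A_ack=298 B_seq=298 B_ack=1013
After event 2: A_seq=1013 A_ack=298 B_seq=463 B_ack=1013
After event 3: A_seq=1013 A_ack=298 B_seq=528 B_ack=1013
After event 4: A_seq=1013 A_ack=528 B_seq=528 B_ack=1013
After event 5: A_seq=1013 A_ack=697 B_seq=697 B_ack=1013
After event 6: A_seq=1013 A_ack=697 B_seq=697 B_ack=1013

1013 697 697 1013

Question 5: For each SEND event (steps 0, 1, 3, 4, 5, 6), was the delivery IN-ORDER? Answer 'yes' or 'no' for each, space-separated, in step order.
Answer: yes yes no yes yes no

Derivation:
Step 0: SEND seq=1000 -> in-order
Step 1: SEND seq=200 -> in-order
Step 3: SEND seq=463 -> out-of-order
Step 4: SEND seq=298 -> in-order
Step 5: SEND seq=528 -> in-order
Step 6: SEND seq=298 -> out-of-order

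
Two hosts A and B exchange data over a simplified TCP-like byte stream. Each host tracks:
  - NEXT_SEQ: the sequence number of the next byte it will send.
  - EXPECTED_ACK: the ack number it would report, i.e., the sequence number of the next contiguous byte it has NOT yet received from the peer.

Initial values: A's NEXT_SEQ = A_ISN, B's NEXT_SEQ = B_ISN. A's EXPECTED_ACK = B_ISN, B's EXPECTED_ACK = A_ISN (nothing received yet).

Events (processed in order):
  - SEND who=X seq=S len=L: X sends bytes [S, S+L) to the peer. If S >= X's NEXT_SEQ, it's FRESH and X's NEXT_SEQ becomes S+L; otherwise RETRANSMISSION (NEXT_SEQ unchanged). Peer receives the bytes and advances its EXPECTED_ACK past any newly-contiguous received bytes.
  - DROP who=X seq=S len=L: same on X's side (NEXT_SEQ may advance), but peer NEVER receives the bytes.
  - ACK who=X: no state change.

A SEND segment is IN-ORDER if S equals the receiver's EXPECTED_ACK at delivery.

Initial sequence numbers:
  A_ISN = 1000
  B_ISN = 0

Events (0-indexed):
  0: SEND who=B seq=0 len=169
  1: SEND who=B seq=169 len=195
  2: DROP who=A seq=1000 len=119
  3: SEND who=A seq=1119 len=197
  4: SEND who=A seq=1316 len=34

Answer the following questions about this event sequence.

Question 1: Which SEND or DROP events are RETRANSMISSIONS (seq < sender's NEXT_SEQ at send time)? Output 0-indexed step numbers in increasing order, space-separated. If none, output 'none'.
Answer: none

Derivation:
Step 0: SEND seq=0 -> fresh
Step 1: SEND seq=169 -> fresh
Step 2: DROP seq=1000 -> fresh
Step 3: SEND seq=1119 -> fresh
Step 4: SEND seq=1316 -> fresh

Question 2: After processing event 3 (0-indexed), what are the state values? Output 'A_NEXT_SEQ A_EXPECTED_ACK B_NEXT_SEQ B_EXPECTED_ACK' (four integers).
After event 0: A_seq=1000 A_ack=169 B_seq=169 B_ack=1000
After event 1: A_seq=1000 A_ack=364 B_seq=364 B_ack=1000
After event 2: A_seq=1119 A_ack=364 B_seq=364 B_ack=1000
After event 3: A_seq=1316 A_ack=364 B_seq=364 B_ack=1000

1316 364 364 1000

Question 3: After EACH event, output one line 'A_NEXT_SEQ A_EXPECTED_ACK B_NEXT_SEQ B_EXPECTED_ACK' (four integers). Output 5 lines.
1000 169 169 1000
1000 364 364 1000
1119 364 364 1000
1316 364 364 1000
1350 364 364 1000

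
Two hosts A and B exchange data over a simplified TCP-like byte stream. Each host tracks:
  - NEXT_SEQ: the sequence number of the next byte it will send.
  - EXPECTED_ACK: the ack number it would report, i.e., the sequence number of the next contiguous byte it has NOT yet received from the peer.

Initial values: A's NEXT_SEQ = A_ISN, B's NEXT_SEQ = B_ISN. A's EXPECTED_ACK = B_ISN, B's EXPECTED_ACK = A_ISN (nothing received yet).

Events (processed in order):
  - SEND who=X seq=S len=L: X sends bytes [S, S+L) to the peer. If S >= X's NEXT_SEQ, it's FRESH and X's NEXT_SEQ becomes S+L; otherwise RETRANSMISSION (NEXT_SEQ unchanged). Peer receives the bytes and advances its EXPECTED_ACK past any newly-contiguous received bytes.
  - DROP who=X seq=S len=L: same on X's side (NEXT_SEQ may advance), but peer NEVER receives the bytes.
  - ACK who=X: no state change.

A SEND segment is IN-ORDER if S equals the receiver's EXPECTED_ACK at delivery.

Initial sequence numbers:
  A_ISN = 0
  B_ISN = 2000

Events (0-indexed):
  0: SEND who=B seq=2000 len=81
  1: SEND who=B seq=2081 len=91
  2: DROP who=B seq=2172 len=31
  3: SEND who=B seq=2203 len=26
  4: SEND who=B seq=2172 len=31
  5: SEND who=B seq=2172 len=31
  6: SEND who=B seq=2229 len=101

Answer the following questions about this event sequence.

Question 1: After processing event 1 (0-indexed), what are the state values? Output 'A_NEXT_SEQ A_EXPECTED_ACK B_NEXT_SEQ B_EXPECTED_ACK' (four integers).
After event 0: A_seq=0 A_ack=2081 B_seq=2081 B_ack=0
After event 1: A_seq=0 A_ack=2172 B_seq=2172 B_ack=0

0 2172 2172 0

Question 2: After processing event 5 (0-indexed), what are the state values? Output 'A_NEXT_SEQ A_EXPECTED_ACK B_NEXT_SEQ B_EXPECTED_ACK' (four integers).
After event 0: A_seq=0 A_ack=2081 B_seq=2081 B_ack=0
After event 1: A_seq=0 A_ack=2172 B_seq=2172 B_ack=0
After event 2: A_seq=0 A_ack=2172 B_seq=2203 B_ack=0
After event 3: A_seq=0 A_ack=2172 B_seq=2229 B_ack=0
After event 4: A_seq=0 A_ack=2229 B_seq=2229 B_ack=0
After event 5: A_seq=0 A_ack=2229 B_seq=2229 B_ack=0

0 2229 2229 0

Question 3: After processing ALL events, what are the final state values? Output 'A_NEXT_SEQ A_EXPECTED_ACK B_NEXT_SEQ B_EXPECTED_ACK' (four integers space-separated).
Answer: 0 2330 2330 0

Derivation:
After event 0: A_seq=0 A_ack=2081 B_seq=2081 B_ack=0
After event 1: A_seq=0 A_ack=2172 B_seq=2172 B_ack=0
After event 2: A_seq=0 A_ack=2172 B_seq=2203 B_ack=0
After event 3: A_seq=0 A_ack=2172 B_seq=2229 B_ack=0
After event 4: A_seq=0 A_ack=2229 B_seq=2229 B_ack=0
After event 5: A_seq=0 A_ack=2229 B_seq=2229 B_ack=0
After event 6: A_seq=0 A_ack=2330 B_seq=2330 B_ack=0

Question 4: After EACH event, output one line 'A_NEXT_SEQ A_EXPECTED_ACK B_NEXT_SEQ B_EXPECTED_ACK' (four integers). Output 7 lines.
0 2081 2081 0
0 2172 2172 0
0 2172 2203 0
0 2172 2229 0
0 2229 2229 0
0 2229 2229 0
0 2330 2330 0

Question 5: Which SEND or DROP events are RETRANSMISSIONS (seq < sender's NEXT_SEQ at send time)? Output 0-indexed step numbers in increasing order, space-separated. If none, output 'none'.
Answer: 4 5

Derivation:
Step 0: SEND seq=2000 -> fresh
Step 1: SEND seq=2081 -> fresh
Step 2: DROP seq=2172 -> fresh
Step 3: SEND seq=2203 -> fresh
Step 4: SEND seq=2172 -> retransmit
Step 5: SEND seq=2172 -> retransmit
Step 6: SEND seq=2229 -> fresh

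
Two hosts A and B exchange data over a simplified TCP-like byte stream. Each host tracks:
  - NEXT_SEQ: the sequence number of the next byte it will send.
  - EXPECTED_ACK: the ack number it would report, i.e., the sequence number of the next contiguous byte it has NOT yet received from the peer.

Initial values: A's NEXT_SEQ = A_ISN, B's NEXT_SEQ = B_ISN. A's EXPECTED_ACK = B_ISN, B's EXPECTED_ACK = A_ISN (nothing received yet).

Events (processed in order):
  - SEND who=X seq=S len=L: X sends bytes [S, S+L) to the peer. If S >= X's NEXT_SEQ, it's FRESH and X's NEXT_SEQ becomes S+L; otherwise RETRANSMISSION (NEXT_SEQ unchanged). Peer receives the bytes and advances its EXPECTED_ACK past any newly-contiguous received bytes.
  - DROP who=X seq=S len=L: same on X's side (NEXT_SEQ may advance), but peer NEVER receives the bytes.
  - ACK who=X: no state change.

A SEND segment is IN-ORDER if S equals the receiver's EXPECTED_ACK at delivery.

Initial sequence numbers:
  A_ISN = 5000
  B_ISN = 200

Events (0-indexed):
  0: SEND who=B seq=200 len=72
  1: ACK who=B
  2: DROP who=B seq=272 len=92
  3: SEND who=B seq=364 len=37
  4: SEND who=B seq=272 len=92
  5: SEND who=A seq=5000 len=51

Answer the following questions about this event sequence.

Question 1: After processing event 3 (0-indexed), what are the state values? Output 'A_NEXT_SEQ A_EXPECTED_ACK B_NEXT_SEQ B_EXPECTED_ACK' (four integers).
After event 0: A_seq=5000 A_ack=272 B_seq=272 B_ack=5000
After event 1: A_seq=5000 A_ack=272 B_seq=272 B_ack=5000
After event 2: A_seq=5000 A_ack=272 B_seq=364 B_ack=5000
After event 3: A_seq=5000 A_ack=272 B_seq=401 B_ack=5000

5000 272 401 5000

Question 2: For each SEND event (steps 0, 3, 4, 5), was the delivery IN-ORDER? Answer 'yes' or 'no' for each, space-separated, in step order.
Step 0: SEND seq=200 -> in-order
Step 3: SEND seq=364 -> out-of-order
Step 4: SEND seq=272 -> in-order
Step 5: SEND seq=5000 -> in-order

Answer: yes no yes yes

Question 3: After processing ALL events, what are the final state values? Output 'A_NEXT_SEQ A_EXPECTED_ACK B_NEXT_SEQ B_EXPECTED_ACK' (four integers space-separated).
Answer: 5051 401 401 5051

Derivation:
After event 0: A_seq=5000 A_ack=272 B_seq=272 B_ack=5000
After event 1: A_seq=5000 A_ack=272 B_seq=272 B_ack=5000
After event 2: A_seq=5000 A_ack=272 B_seq=364 B_ack=5000
After event 3: A_seq=5000 A_ack=272 B_seq=401 B_ack=5000
After event 4: A_seq=5000 A_ack=401 B_seq=401 B_ack=5000
After event 5: A_seq=5051 A_ack=401 B_seq=401 B_ack=5051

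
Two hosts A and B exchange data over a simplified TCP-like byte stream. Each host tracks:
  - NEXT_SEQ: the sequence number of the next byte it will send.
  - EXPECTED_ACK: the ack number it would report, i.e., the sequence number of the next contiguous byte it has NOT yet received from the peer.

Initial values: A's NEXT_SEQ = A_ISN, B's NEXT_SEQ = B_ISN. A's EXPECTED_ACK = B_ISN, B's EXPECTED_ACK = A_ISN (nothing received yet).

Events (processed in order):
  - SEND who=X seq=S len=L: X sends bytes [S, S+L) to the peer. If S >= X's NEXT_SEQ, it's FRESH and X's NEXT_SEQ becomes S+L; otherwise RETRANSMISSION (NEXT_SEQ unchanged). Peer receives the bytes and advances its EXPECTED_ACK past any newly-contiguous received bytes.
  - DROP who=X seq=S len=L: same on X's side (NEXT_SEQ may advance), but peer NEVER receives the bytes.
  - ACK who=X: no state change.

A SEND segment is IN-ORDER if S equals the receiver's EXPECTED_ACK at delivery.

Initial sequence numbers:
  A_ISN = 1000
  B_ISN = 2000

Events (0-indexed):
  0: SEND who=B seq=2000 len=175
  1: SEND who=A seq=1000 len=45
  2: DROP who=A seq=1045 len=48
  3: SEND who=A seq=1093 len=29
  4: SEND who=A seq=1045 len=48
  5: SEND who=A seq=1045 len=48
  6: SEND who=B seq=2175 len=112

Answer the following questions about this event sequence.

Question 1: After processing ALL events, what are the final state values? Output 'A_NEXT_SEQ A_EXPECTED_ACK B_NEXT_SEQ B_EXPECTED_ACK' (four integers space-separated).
Answer: 1122 2287 2287 1122

Derivation:
After event 0: A_seq=1000 A_ack=2175 B_seq=2175 B_ack=1000
After event 1: A_seq=1045 A_ack=2175 B_seq=2175 B_ack=1045
After event 2: A_seq=1093 A_ack=2175 B_seq=2175 B_ack=1045
After event 3: A_seq=1122 A_ack=2175 B_seq=2175 B_ack=1045
After event 4: A_seq=1122 A_ack=2175 B_seq=2175 B_ack=1122
After event 5: A_seq=1122 A_ack=2175 B_seq=2175 B_ack=1122
After event 6: A_seq=1122 A_ack=2287 B_seq=2287 B_ack=1122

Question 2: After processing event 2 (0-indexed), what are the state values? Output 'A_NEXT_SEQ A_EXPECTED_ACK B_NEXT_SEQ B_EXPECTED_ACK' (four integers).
After event 0: A_seq=1000 A_ack=2175 B_seq=2175 B_ack=1000
After event 1: A_seq=1045 A_ack=2175 B_seq=2175 B_ack=1045
After event 2: A_seq=1093 A_ack=2175 B_seq=2175 B_ack=1045

1093 2175 2175 1045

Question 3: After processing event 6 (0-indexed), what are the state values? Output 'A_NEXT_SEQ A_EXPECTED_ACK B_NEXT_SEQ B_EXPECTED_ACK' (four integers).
After event 0: A_seq=1000 A_ack=2175 B_seq=2175 B_ack=1000
After event 1: A_seq=1045 A_ack=2175 B_seq=2175 B_ack=1045
After event 2: A_seq=1093 A_ack=2175 B_seq=2175 B_ack=1045
After event 3: A_seq=1122 A_ack=2175 B_seq=2175 B_ack=1045
After event 4: A_seq=1122 A_ack=2175 B_seq=2175 B_ack=1122
After event 5: A_seq=1122 A_ack=2175 B_seq=2175 B_ack=1122
After event 6: A_seq=1122 A_ack=2287 B_seq=2287 B_ack=1122

1122 2287 2287 1122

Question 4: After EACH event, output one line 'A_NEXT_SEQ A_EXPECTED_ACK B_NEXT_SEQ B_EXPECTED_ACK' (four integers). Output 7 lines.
1000 2175 2175 1000
1045 2175 2175 1045
1093 2175 2175 1045
1122 2175 2175 1045
1122 2175 2175 1122
1122 2175 2175 1122
1122 2287 2287 1122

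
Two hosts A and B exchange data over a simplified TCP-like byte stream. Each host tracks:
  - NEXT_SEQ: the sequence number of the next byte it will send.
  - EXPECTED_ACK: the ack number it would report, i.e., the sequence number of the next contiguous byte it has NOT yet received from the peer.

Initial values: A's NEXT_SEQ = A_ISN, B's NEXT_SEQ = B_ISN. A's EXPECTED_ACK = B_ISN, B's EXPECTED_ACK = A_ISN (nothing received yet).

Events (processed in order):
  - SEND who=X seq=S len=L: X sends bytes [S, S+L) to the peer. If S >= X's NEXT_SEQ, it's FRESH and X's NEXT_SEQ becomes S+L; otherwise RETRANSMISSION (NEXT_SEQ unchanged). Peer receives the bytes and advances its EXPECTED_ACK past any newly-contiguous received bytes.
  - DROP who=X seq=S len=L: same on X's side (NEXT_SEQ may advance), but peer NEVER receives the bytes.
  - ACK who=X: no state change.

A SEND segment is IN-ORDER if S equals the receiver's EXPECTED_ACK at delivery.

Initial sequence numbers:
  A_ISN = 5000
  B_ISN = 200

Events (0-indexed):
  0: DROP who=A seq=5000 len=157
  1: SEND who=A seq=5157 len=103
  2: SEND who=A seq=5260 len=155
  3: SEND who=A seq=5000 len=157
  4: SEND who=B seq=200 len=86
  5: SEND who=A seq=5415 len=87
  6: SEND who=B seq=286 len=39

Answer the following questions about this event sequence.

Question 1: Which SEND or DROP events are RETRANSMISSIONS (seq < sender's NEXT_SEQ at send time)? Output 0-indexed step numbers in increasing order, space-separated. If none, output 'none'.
Step 0: DROP seq=5000 -> fresh
Step 1: SEND seq=5157 -> fresh
Step 2: SEND seq=5260 -> fresh
Step 3: SEND seq=5000 -> retransmit
Step 4: SEND seq=200 -> fresh
Step 5: SEND seq=5415 -> fresh
Step 6: SEND seq=286 -> fresh

Answer: 3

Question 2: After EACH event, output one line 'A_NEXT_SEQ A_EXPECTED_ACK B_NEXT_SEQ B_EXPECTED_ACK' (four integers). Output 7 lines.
5157 200 200 5000
5260 200 200 5000
5415 200 200 5000
5415 200 200 5415
5415 286 286 5415
5502 286 286 5502
5502 325 325 5502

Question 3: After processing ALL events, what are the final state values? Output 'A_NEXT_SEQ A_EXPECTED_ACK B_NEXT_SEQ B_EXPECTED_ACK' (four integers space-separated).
Answer: 5502 325 325 5502

Derivation:
After event 0: A_seq=5157 A_ack=200 B_seq=200 B_ack=5000
After event 1: A_seq=5260 A_ack=200 B_seq=200 B_ack=5000
After event 2: A_seq=5415 A_ack=200 B_seq=200 B_ack=5000
After event 3: A_seq=5415 A_ack=200 B_seq=200 B_ack=5415
After event 4: A_seq=5415 A_ack=286 B_seq=286 B_ack=5415
After event 5: A_seq=5502 A_ack=286 B_seq=286 B_ack=5502
After event 6: A_seq=5502 A_ack=325 B_seq=325 B_ack=5502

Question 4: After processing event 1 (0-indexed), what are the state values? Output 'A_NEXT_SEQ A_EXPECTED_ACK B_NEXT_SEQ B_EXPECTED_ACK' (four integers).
After event 0: A_seq=5157 A_ack=200 B_seq=200 B_ack=5000
After event 1: A_seq=5260 A_ack=200 B_seq=200 B_ack=5000

5260 200 200 5000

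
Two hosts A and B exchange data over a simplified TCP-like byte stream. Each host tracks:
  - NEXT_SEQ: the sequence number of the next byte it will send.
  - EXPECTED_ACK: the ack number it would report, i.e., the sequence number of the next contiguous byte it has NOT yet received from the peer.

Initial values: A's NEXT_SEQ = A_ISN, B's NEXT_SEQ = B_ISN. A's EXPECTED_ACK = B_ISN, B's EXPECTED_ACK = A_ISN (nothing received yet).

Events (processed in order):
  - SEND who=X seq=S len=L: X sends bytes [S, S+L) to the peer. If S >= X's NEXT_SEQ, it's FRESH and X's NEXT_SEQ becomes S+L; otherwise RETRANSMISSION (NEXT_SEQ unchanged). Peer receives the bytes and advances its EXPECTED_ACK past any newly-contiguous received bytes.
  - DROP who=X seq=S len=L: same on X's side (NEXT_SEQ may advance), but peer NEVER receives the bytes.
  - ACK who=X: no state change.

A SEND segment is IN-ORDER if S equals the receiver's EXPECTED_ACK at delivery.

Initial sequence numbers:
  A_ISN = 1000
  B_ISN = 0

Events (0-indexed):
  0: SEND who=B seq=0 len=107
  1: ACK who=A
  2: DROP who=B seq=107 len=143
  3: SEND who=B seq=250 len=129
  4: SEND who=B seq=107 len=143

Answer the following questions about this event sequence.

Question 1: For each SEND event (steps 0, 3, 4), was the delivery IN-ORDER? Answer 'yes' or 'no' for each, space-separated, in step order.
Answer: yes no yes

Derivation:
Step 0: SEND seq=0 -> in-order
Step 3: SEND seq=250 -> out-of-order
Step 4: SEND seq=107 -> in-order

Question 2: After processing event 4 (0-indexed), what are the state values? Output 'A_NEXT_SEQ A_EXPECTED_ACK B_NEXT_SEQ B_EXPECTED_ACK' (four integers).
After event 0: A_seq=1000 A_ack=107 B_seq=107 B_ack=1000
After event 1: A_seq=1000 A_ack=107 B_seq=107 B_ack=1000
After event 2: A_seq=1000 A_ack=107 B_seq=250 B_ack=1000
After event 3: A_seq=1000 A_ack=107 B_seq=379 B_ack=1000
After event 4: A_seq=1000 A_ack=379 B_seq=379 B_ack=1000

1000 379 379 1000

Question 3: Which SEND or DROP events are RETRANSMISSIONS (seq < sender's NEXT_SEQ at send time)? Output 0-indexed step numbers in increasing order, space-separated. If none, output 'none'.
Answer: 4

Derivation:
Step 0: SEND seq=0 -> fresh
Step 2: DROP seq=107 -> fresh
Step 3: SEND seq=250 -> fresh
Step 4: SEND seq=107 -> retransmit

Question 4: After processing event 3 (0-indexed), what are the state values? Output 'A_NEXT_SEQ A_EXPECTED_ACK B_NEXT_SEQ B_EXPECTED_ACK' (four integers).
After event 0: A_seq=1000 A_ack=107 B_seq=107 B_ack=1000
After event 1: A_seq=1000 A_ack=107 B_seq=107 B_ack=1000
After event 2: A_seq=1000 A_ack=107 B_seq=250 B_ack=1000
After event 3: A_seq=1000 A_ack=107 B_seq=379 B_ack=1000

1000 107 379 1000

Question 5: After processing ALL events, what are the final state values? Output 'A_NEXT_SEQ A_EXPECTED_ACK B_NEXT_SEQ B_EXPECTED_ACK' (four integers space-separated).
Answer: 1000 379 379 1000

Derivation:
After event 0: A_seq=1000 A_ack=107 B_seq=107 B_ack=1000
After event 1: A_seq=1000 A_ack=107 B_seq=107 B_ack=1000
After event 2: A_seq=1000 A_ack=107 B_seq=250 B_ack=1000
After event 3: A_seq=1000 A_ack=107 B_seq=379 B_ack=1000
After event 4: A_seq=1000 A_ack=379 B_seq=379 B_ack=1000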